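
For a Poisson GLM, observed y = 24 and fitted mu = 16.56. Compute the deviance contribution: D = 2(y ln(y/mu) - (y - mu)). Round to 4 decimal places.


Compute y*ln(y/mu) = 24*ln(24/16.56) = 24*0.371064 = 8.905536.
y - mu = 7.44.
D = 2*(8.905536 - (7.44)) = 2.931072, which rounds to 2.9311.

2.9311


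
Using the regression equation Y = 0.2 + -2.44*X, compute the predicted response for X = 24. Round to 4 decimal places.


Predicted value:
Y = 0.2 + (-2.44)(24) = 0.2 + -58.5600 = -58.3600.

-58.3600


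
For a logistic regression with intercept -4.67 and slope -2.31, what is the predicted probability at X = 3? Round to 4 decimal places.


Linear predictor: z = -4.67 + -2.31 * 3 = -11.6000.
P = 1/(1 + exp(11.6000)) = 1/(1 + 109097.7993) = 0.0000.

0.0000


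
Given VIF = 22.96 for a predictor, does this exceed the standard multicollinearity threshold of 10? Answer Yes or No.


The threshold is 10.
VIF = 22.96 is >= 10.
Multicollinearity indication: Yes.

Yes


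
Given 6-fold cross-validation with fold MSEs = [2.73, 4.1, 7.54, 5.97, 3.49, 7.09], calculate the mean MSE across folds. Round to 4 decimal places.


Total MSE across folds = 30.9200.
CV-MSE = 30.9200/6 = 5.1533.

5.1533


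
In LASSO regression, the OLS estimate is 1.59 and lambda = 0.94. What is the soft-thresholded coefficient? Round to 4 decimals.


Check: |1.59| = 1.59 vs lambda = 0.94.
Since |beta| > lambda, coefficient = sign(beta)*(|beta| - lambda) = 0.6500.
Soft-thresholded coefficient = 0.6500.

0.6500


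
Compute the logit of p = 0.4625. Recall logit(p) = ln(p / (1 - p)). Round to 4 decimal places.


1 - p = 0.5375.
p/(1-p) = 0.8605.
logit = ln(0.8605) = -0.1503.

-0.1503


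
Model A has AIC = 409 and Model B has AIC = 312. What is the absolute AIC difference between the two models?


|AIC_A - AIC_B| = |409 - 312| = 97.
Model B is preferred (lower AIC).

97


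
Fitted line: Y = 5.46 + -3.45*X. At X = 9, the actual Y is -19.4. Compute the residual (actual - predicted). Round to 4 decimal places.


Compute yhat = 5.46 + (-3.45)(9) = -25.5900.
Residual = actual - predicted = -19.4 - -25.5900 = 6.1900.

6.1900


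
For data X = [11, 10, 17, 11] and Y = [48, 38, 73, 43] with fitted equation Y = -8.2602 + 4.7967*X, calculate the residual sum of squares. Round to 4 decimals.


For each point, residual = actual - predicted.
Residuals: [3.4965, -1.7068, -0.2837, -1.5035].
Sum of squared residuals = 17.4797.

17.4797


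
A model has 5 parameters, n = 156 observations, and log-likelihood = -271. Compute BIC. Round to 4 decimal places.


k * ln(n) = 5 * ln(156) = 5 * 5.049856 = 25.249280.
-2 * loglik = -2 * (-271) = 542.
BIC = 25.249280 + 542 = 567.249280, which rounds to 567.2493.

567.2493


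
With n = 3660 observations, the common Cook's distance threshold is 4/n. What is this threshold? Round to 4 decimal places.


The threshold is 4/n.
4/3660 = 0.0011.

0.0011


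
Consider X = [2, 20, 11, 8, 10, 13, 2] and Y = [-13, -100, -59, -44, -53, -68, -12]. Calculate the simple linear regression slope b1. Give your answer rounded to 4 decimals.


The sample means are xbar = 9.4286 and ybar = -49.8571.
Compute S_xx = 239.7143 and S_xy = -1174.4286.
Slope b1 = S_xy / S_xx = -1174.4286 / 239.7143 = -4.8993.

-4.8993


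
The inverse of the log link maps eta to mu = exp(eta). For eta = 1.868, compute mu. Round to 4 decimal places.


The inverse log link gives:
mu = exp(1.868) = 6.4753.

6.4753


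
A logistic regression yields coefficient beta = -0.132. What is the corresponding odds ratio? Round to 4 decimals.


Odds ratio = exp(beta) = exp(-0.132).
= 0.8763.

0.8763


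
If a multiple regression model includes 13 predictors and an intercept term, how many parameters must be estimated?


Total coefficients = number of predictors + 1 (for the intercept).
= 13 + 1 = 14.

14


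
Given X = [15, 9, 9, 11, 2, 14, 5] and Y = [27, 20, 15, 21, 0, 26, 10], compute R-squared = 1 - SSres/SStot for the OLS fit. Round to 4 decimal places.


After computing the OLS fit (b0=-1.6534, b1=2.0088):
SSres = 25.7042, SStot = 548.0000.
R^2 = 1 - 25.7042/548.0000 = 0.9531.

0.9531


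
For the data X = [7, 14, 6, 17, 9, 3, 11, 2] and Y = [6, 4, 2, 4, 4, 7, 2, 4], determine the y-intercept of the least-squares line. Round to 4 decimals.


Compute b1 = -0.1034 from the OLS formula.
With xbar = 8.6250 and ybar = 4.1250, the intercept is:
b0 = 4.1250 - -0.1034 * 8.6250 = 5.0165.

5.0165


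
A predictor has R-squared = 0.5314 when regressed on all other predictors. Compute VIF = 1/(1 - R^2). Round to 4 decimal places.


Using VIF = 1/(1 - R^2_j):
1 - 0.5314 = 0.4686.
VIF = 2.1340.

2.1340


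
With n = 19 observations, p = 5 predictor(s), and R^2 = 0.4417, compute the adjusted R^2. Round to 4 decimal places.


Adjusted R^2 = 1 - (1 - R^2) * (n-1)/(n-p-1).
(1 - R^2) = 0.5583.
(n-1)/(n-p-1) = 18/13.
(1 - R^2) * (n-1) = 0.5583 * 18 = 10.0494.
Divide by (n-p-1): 10.0494 / 13 = 0.7730.
Adj R^2 = 1 - 0.7730 = 0.2270.

0.2270


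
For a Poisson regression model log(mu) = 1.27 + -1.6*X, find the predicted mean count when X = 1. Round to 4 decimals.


Compute eta = 1.27 + -1.6 * 1 = -0.3300.
Apply inverse link: mu = e^-0.3300 = 0.7189.

0.7189


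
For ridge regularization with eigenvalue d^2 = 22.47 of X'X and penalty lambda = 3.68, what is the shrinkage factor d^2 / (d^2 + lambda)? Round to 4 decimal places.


Denominator = d^2 + lambda = 22.47 + 3.68 = 26.1500.
Shrinkage = 22.47 / 26.1500 = 0.8593.

0.8593


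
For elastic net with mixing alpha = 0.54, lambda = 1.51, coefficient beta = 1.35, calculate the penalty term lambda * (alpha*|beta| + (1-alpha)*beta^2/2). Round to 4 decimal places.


Compute:
L1 = 0.54 * 1.35 = 0.7290.
L2 = 0.46 * 1.35^2 / 2 = 0.4192.
Penalty = 1.51 * (0.7290 + 0.4192) = 1.7337.

1.7337


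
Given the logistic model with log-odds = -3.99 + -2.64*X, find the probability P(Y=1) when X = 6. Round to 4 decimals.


Compute z = -3.99 + (-2.64)(6) = -19.8300.
exp(-z) = 409316805.6043.
P = 1/(1 + 409316805.6043) = 0.0000.

0.0000


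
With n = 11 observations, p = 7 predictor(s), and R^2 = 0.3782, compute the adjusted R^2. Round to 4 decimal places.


Plug in: Adj R^2 = 1 - (1 - 0.3782) * 10/3.
= 1 - 0.6218 * 10/3
= 1 - 6.2180 / 3
= 1 - 2.0727 = -1.0727.

-1.0727


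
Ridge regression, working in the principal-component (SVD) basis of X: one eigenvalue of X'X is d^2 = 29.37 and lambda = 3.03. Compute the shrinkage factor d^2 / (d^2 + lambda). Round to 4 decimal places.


d^2 + lambda = 29.37 + 3.03 = 32.4000.
Shrinkage factor = 29.37/32.4000 = 0.9065.

0.9065


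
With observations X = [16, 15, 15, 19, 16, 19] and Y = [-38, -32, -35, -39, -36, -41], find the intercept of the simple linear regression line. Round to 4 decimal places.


Compute b1 = -1.4808 from the OLS formula.
With xbar = 16.6667 and ybar = -36.8333, the intercept is:
b0 = -36.8333 - -1.4808 * 16.6667 = -12.1538.

-12.1538


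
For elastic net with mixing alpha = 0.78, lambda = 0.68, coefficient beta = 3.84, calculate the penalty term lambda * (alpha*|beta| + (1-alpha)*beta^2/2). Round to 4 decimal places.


alpha * |beta| = 0.78 * 3.84 = 2.9952.
(1-alpha) * beta^2/2 = 0.22 * 14.7456/2 = 1.6220.
Total = 0.68 * (2.9952 + 1.6220) = 3.1397.

3.1397


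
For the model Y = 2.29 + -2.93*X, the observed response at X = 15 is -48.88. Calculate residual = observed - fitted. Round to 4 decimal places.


Compute yhat = 2.29 + (-2.93)(15) = -41.6600.
Residual = actual - predicted = -48.88 - -41.6600 = -7.2200.

-7.2200


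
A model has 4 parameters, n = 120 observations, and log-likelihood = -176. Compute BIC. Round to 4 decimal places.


Compute k*ln(n) = 4*ln(120) = 4*4.787492 = 19.149968.
Then -2*loglik = 352.
BIC = 19.149968 + 352 = 371.149968, which rounds to 371.1500.

371.1500


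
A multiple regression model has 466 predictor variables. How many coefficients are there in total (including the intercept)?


Including the intercept, the model has 466 predictor coefficients + 1 intercept.
Total = 467.

467


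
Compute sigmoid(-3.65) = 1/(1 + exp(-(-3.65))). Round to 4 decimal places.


First, exp(3.6500) = 38.4747.
Then sigma(z) = 1/(1 + 38.4747) = 0.0253.

0.0253


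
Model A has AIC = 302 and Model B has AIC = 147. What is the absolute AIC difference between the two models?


Absolute difference = |302 - 147| = 155.
The model with lower AIC (B) is preferred.

155


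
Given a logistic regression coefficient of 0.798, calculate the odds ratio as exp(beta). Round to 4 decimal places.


exp(0.798) = 2.2211.
So the odds ratio is 2.2211.

2.2211


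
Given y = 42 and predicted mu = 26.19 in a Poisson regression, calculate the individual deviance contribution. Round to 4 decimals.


First: ln(42/26.19) = 0.472292.
Then: 42 * 0.472292 = 19.836264.
y - mu = 42 - 26.19 = 15.81.
D = 2(19.836264 - 15.81) = 8.052528, which rounds to 8.0525.

8.0525


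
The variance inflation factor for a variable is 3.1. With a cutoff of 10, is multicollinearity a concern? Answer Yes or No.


Compare VIF = 3.1 to the threshold of 10.
3.1 < 10, so the answer is No.

No


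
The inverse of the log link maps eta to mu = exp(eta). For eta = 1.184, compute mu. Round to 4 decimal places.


The inverse log link gives:
mu = exp(1.184) = 3.2674.

3.2674


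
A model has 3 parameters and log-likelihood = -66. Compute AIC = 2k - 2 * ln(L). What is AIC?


AIC = 2*3 - 2*(-66).
= 6 + 132 = 138.

138


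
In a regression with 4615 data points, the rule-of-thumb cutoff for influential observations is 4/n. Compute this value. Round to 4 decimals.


The threshold is 4/n.
4/4615 = 0.0009.

0.0009


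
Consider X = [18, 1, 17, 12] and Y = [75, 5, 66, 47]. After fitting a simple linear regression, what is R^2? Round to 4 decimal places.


The fitted line is Y = 0.4478 + 3.9835*X.
SSres = 14.7005, SStot = 2902.7500.
R^2 = 1 - SSres/SStot = 0.9949.

0.9949


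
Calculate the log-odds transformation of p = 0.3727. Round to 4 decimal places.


The odds are p/(1-p) = 0.3727 / 0.6273 = 0.5941.
logit(p) = ln(0.5941) = -0.5207.

-0.5207


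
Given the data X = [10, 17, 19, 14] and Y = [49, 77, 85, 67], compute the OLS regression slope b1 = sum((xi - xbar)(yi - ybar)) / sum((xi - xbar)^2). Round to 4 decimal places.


The sample means are xbar = 15.0000 and ybar = 69.5000.
Compute S_xx = 46.0000 and S_xy = 182.0000.
Slope b1 = S_xy / S_xx = 182.0000 / 46.0000 = 3.9565.

3.9565


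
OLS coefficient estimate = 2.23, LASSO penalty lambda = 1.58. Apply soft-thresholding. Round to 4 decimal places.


Absolute value: |2.23| = 2.23.
Compare to lambda = 1.58.
Since |beta| > lambda, coefficient = sign(beta)*(|beta| - lambda) = 0.6500.

0.6500


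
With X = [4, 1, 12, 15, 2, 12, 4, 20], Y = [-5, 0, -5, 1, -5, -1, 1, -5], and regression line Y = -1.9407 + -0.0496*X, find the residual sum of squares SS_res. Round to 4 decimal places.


Compute predicted values, then residuals = yi - yhat_i.
Residuals: [-2.8609, 1.9903, -2.4641, 3.6847, -2.9601, 1.5359, 3.1391, -2.0673].
SSres = sum(residual^2) = 57.0437.

57.0437


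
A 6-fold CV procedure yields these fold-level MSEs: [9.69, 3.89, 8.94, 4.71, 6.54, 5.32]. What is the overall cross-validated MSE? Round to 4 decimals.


Total MSE across folds = 39.0900.
CV-MSE = 39.0900/6 = 6.5150.

6.5150


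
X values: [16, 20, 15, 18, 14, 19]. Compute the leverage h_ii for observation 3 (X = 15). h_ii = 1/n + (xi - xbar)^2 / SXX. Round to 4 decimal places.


Compute xbar = 17.0000 with n = 6 observations.
SXX = 28.0000.
Leverage = 1/6 + (15 - 17.0000)^2/28.0000 = 0.3095.

0.3095


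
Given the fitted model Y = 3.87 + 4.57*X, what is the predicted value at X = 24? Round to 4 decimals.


Predicted value:
Y = 3.87 + (4.57)(24) = 3.87 + 109.6800 = 113.5500.

113.5500


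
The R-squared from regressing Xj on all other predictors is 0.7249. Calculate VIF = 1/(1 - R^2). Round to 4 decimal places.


Using VIF = 1/(1 - R^2_j):
1 - 0.7249 = 0.2751.
VIF = 3.6350.

3.6350


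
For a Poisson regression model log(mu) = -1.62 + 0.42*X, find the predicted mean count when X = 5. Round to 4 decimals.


Compute eta = -1.62 + 0.42 * 5 = 0.4800.
Apply inverse link: mu = e^0.4800 = 1.6161.

1.6161


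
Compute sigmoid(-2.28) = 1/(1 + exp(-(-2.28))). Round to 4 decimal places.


First, exp(2.2800) = 9.7767.
Then sigma(z) = 1/(1 + 9.7767) = 0.0928.

0.0928


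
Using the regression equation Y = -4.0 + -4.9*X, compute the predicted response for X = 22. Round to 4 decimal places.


Plug X = 22 into Y = -4.0 + -4.9*X:
Y = -4.0 + -107.8000 = -111.8000.

-111.8000


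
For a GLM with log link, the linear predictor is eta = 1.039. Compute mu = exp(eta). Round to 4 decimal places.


Apply the inverse link:
mu = e^1.039 = 2.8264.

2.8264


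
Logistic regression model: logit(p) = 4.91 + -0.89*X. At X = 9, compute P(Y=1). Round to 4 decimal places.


Linear predictor: z = 4.91 + -0.89 * 9 = -3.1000.
P = 1/(1 + exp(3.1000)) = 1/(1 + 22.1980) = 0.0431.

0.0431


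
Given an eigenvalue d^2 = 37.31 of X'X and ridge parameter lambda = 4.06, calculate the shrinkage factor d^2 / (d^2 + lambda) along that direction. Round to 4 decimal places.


d^2 + lambda = 37.31 + 4.06 = 41.3700.
Shrinkage factor = 37.31/41.3700 = 0.9019.

0.9019


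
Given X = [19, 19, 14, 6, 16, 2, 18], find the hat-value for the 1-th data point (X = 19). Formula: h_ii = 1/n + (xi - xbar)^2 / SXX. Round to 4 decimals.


Mean of X: xbar = 13.4286.
SXX = 275.7143.
For X = 19: h = 1/7 + (19 - 13.4286)^2/275.7143 = 0.2554.

0.2554


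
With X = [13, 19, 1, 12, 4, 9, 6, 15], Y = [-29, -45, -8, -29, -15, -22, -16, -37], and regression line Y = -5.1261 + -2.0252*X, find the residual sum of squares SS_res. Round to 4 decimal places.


Compute predicted values, then residuals = yi - yhat_i.
Residuals: [2.4537, -1.3951, -0.8487, 0.4285, -1.7731, 1.3529, 1.2773, -1.4959].
SSres = sum(residual^2) = 17.7143.

17.7143


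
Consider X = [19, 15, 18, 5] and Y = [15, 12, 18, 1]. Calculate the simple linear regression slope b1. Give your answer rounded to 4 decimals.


Calculate xbar = 14.2500, ybar = 11.5000.
S_xx = 122.7500, S_xy = 138.5000.
Using b1 = S_xy / S_xx = 138.5000 / 122.7500, we get b1 = 1.1283.

1.1283


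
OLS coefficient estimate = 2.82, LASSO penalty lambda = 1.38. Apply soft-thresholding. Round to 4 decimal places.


Absolute value: |2.82| = 2.82.
Compare to lambda = 1.38.
Since |beta| > lambda, coefficient = sign(beta)*(|beta| - lambda) = 1.4400.

1.4400


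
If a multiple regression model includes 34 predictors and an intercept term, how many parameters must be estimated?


Each predictor gets one coefficient, plus one intercept.
Total parameters = 34 + 1 = 35.

35


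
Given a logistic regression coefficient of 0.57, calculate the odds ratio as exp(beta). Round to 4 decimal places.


The odds ratio is computed as:
OR = e^(0.57) = 1.7683.

1.7683


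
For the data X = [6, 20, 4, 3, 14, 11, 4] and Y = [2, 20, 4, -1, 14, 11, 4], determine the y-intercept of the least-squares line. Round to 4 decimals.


Compute b1 = 1.1424 from the OLS formula.
With xbar = 8.8571 and ybar = 7.7143, the intercept is:
b0 = 7.7143 - 1.1424 * 8.8571 = -2.4037.

-2.4037


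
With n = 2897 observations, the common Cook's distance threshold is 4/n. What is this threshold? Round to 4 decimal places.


The threshold is 4/n.
4/2897 = 0.0014.

0.0014


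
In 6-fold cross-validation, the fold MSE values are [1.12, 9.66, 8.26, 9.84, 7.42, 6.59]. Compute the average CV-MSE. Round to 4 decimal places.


Sum of fold MSEs = 42.8900.
Average = 42.8900 / 6 = 7.1483.

7.1483


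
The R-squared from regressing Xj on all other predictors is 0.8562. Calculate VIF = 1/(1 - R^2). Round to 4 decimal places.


VIF = 1 / (1 - 0.8562).
= 1 / 0.1438 = 6.9541.

6.9541


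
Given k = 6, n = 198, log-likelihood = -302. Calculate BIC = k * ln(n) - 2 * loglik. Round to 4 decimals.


k * ln(n) = 6 * ln(198) = 6 * 5.288267 = 31.729602.
-2 * loglik = -2 * (-302) = 604.
BIC = 31.729602 + 604 = 635.729602, which rounds to 635.7296.

635.7296


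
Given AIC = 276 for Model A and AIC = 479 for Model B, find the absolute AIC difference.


Compute |276 - 479| = 203.
Model A has the smaller AIC.

203


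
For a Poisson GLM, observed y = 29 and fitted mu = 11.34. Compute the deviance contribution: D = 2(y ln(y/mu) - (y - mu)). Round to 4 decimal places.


y/mu = 29/11.34 = 2.557319 (approx.), and ln(29/11.34) = 0.938960.
y * ln(y/mu) = 29 * 0.938960 = 27.229840.
y - mu = 17.66.
D = 2 * (27.229840 - 17.66) = 19.139680, which rounds to 19.1397.

19.1397


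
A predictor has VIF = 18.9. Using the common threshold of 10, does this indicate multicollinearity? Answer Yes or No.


Compare VIF = 18.9 to the threshold of 10.
18.9 >= 10, so the answer is Yes.

Yes


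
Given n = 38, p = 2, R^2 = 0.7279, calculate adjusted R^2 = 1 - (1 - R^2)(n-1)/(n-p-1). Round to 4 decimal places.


Using the formula:
(1 - 0.7279) = 0.2721.
Multiply by 37/35: 0.2721 * 37 = 10.0677, then 10.0677 / 35 = 0.2876.
Adj R^2 = 1 - 0.2876 = 0.7124.

0.7124


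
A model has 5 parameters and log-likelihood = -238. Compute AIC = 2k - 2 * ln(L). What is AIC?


AIC = 2*5 - 2*(-238).
= 10 + 476 = 486.

486


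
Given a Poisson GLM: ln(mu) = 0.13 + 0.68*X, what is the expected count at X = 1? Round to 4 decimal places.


Linear predictor: eta = 0.13 + (0.68)(1) = 0.8100.
Expected count: mu = exp(0.8100) = 2.2479.

2.2479


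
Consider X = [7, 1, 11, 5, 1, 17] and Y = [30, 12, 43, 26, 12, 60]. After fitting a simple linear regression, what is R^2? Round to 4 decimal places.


The fitted line is Y = 9.5000 + 3.0000*X.
SSres = 3.5000, SStot = 1731.5000.
R^2 = 1 - SSres/SStot = 0.9980.

0.9980


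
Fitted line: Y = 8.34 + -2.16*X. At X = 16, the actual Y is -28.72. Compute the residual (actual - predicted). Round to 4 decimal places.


Compute yhat = 8.34 + (-2.16)(16) = -26.2200.
Residual = actual - predicted = -28.72 - -26.2200 = -2.5000.

-2.5000


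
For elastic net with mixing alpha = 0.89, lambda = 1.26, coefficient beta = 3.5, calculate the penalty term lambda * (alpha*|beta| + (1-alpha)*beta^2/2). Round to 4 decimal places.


alpha * |beta| = 0.89 * 3.5 = 3.1150.
(1-alpha) * beta^2/2 = 0.11 * 12.2500/2 = 0.6738.
Total = 1.26 * (3.1150 + 0.6738) = 4.7738.

4.7738


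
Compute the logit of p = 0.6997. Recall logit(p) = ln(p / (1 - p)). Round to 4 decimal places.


Compute the odds: 0.6997/0.3003 = 2.3300.
Take the natural log: ln(2.3300) = 0.8459.

0.8459


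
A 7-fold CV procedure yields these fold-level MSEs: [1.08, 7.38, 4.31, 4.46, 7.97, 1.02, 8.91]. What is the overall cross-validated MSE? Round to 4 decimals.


Add all fold MSEs: 35.1300.
Divide by k = 7: 35.1300/7 = 5.0186.

5.0186


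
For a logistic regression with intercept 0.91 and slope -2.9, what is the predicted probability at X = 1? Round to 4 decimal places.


z = 0.91 + -2.9 * 1 = -1.9900.
Sigmoid: P = 1 / (1 + exp(1.9900)) = 0.1203.

0.1203


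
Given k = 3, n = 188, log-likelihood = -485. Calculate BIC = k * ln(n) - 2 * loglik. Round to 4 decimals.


Compute k*ln(n) = 3*ln(188) = 3*5.236442 = 15.709326.
Then -2*loglik = 970.
BIC = 15.709326 + 970 = 985.709326, which rounds to 985.7093.

985.7093


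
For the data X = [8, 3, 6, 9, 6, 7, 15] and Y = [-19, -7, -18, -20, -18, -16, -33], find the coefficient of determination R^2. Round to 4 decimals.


Fit the OLS line: b0 = -3.4178, b1 = -1.9829.
SSres = 23.4041.
SStot = 351.4286.
R^2 = 1 - 23.4041/351.4286 = 0.9334.

0.9334


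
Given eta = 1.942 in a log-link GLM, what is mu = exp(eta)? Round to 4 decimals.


mu = exp(eta) = exp(1.942).
= 6.9727.

6.9727


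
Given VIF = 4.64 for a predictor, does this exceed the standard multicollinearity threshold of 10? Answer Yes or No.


Compare VIF = 4.64 to the threshold of 10.
4.64 < 10, so the answer is No.

No


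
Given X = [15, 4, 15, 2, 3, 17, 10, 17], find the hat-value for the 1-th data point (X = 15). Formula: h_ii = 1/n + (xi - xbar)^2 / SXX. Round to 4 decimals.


Compute xbar = 10.3750 with n = 8 observations.
SXX = 295.8750.
Leverage = 1/8 + (15 - 10.3750)^2/295.8750 = 0.1973.

0.1973


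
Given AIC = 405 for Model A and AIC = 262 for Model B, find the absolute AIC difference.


Absolute difference = |405 - 262| = 143.
The model with lower AIC (B) is preferred.

143


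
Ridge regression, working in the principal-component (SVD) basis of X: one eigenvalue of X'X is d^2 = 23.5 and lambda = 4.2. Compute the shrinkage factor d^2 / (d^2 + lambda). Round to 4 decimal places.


Compute the denominator: 23.5 + 4.2 = 27.7000.
Shrinkage factor = 23.5 / 27.7000 = 0.8484.

0.8484


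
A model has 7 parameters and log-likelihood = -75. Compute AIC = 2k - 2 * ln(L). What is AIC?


AIC = 2*7 - 2*(-75).
= 14 + 150 = 164.

164


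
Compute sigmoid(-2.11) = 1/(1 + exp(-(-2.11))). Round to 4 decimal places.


exp(2.1100) = 8.2482.
1 + exp(-z) = 9.2482.
sigmoid = 1/9.2482 = 0.1081.

0.1081


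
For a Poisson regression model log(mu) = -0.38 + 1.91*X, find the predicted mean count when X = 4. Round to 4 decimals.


Linear predictor: eta = -0.38 + (1.91)(4) = 7.2600.
Expected count: mu = exp(7.2600) = 1422.2565.

1422.2565


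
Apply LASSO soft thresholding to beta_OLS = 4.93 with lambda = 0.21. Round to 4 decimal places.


Absolute value: |4.93| = 4.93.
Compare to lambda = 0.21.
Since |beta| > lambda, coefficient = sign(beta)*(|beta| - lambda) = 4.7200.

4.7200


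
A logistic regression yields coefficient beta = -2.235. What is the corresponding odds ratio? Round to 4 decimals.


exp(-2.235) = 0.1070.
So the odds ratio is 0.1070.

0.1070


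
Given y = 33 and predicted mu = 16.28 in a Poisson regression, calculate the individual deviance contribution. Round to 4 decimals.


y/mu = 33/16.28 = 2.027027 (approx.), and ln(33/16.28) = 0.706570.
y * ln(y/mu) = 33 * 0.706570 = 23.316810.
y - mu = 16.72.
D = 2 * (23.316810 - 16.72) = 13.193620, which rounds to 13.1936.

13.1936


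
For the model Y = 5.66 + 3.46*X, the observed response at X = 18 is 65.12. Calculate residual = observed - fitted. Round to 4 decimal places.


Predicted = 5.66 + 3.46 * 18 = 67.9400.
Residual = 65.12 - 67.9400 = -2.8200.

-2.8200


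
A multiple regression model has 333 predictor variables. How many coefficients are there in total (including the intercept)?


Total coefficients = number of predictors + 1 (for the intercept).
= 333 + 1 = 334.

334


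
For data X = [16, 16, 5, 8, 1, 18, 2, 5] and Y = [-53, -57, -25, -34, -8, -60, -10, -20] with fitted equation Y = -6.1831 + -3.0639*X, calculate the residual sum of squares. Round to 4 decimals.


Compute predicted values, then residuals = yi - yhat_i.
Residuals: [2.2055, -1.7945, -3.4974, -3.3057, 1.2470, 1.3333, 2.3109, 1.5026].
SSres = sum(residual^2) = 42.1747.

42.1747


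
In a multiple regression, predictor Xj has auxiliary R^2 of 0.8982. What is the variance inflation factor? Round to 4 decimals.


VIF = 1 / (1 - 0.8982).
= 1 / 0.1018 = 9.8232.

9.8232


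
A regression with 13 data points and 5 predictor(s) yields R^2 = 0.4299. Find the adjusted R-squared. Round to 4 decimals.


Using the formula:
(1 - 0.4299) = 0.5701.
Multiply by 12/7: 0.5701 * 12 = 6.8412, then 6.8412 / 7 = 0.9773.
Adj R^2 = 1 - 0.9773 = 0.0227.

0.0227


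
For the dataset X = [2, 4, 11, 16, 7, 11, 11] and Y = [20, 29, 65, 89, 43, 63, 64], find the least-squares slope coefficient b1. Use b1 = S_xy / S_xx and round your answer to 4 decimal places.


The sample means are xbar = 8.8571 and ybar = 53.2857.
Compute S_xx = 138.8571 and S_xy = 689.2857.
Slope b1 = S_xy / S_xx = 689.2857 / 138.8571 = 4.9640.

4.9640


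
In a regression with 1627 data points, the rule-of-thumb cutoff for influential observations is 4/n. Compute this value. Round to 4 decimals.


Cook's distance cutoff = 4/n = 4/1627.
= 0.0025.

0.0025


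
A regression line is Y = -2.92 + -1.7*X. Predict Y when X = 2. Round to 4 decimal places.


Predicted value:
Y = -2.92 + (-1.7)(2) = -2.92 + -3.4000 = -6.3200.

-6.3200


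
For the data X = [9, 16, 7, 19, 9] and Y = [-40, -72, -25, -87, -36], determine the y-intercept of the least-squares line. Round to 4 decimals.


Compute b1 = -5.0370 from the OLS formula.
With xbar = 12.0000 and ybar = -52.0000, the intercept is:
b0 = -52.0000 - -5.0370 * 12.0000 = 8.4444.

8.4444


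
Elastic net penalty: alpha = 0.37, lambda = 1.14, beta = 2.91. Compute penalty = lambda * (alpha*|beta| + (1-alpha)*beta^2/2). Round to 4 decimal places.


L1 component = 0.37 * |2.91| = 1.0767.
L2 component = 0.63 * 2.91^2 / 2 = 2.6675.
Penalty = 1.14 * (1.0767 + 2.6675) = 1.14 * 3.7442 = 4.2683.

4.2683


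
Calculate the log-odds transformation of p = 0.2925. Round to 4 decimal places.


Compute the odds: 0.2925/0.7075 = 0.4134.
Take the natural log: ln(0.4134) = -0.8833.

-0.8833


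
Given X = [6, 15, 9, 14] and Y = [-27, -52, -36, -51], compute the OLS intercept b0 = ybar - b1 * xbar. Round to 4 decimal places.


First find the slope: b1 = -2.8519.
Means: xbar = 11.0000, ybar = -41.5000.
b0 = ybar - b1 * xbar = -41.5000 - -2.8519 * 11.0000 = -10.1296.

-10.1296


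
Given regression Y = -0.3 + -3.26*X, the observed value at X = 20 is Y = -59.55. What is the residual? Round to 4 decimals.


Predicted = -0.3 + -3.26 * 20 = -65.5000.
Residual = -59.55 - -65.5000 = 5.9500.

5.9500


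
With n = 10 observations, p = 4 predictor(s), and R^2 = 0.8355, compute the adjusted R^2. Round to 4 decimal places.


Adjusted R^2 = 1 - (1 - R^2) * (n-1)/(n-p-1).
(1 - R^2) = 0.1645.
(n-1)/(n-p-1) = 9/5.
(1 - R^2) * (n-1) = 0.1645 * 9 = 1.4805.
Divide by (n-p-1): 1.4805 / 5 = 0.2961.
Adj R^2 = 1 - 0.2961 = 0.7039.

0.7039


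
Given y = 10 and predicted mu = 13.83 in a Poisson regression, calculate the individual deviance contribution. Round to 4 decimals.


y/mu = 10/13.83 = 0.723066 (approx.), and ln(10/13.83) = -0.324255.
y * ln(y/mu) = 10 * -0.324255 = -3.242550.
y - mu = -3.83.
D = 2 * (-3.242550 - -3.83) = 1.174900, which rounds to 1.1749.

1.1749


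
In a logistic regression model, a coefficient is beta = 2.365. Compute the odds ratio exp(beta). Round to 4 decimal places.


Odds ratio = exp(beta) = exp(2.365).
= 10.6440.

10.6440


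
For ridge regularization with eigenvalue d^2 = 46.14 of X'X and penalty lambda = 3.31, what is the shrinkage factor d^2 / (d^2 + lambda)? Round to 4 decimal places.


d^2 + lambda = 46.14 + 3.31 = 49.4500.
Shrinkage factor = 46.14/49.4500 = 0.9331.

0.9331


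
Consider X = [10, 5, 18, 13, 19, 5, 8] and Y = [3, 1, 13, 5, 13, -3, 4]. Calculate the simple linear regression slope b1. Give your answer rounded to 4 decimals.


First compute the means: xbar = 11.1429, ybar = 5.1429.
Then S_xx = sum((xi - xbar)^2) = 198.8571.
S_xy = sum((xi - xbar)(yi - ybar)) = 196.8571.
b1 = S_xy / S_xx = 196.8571 / 198.8571 = 0.9899.

0.9899


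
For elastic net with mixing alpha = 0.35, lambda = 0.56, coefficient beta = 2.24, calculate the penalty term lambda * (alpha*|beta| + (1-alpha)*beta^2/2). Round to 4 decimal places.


Compute:
L1 = 0.35 * 2.24 = 0.7840.
L2 = 0.65 * 2.24^2 / 2 = 1.6307.
Penalty = 0.56 * (0.7840 + 1.6307) = 1.3522.

1.3522


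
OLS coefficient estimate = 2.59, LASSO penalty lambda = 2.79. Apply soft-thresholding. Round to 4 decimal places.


Check: |2.59| = 2.59 vs lambda = 2.79.
Since |beta| <= lambda, the coefficient is set to 0.
Soft-thresholded coefficient = 0.0000.

0.0000


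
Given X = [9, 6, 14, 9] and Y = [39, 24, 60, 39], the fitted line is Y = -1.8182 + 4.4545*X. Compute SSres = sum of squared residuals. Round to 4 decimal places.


Predicted values from Y = -1.8182 + 4.4545*X.
Residuals: [0.7277, -0.9088, -0.5448, 0.7277].
SSres = 2.1818.

2.1818


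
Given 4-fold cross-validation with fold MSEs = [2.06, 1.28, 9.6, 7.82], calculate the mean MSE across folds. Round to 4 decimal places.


Add all fold MSEs: 20.7600.
Divide by k = 4: 20.7600/4 = 5.1900.

5.1900


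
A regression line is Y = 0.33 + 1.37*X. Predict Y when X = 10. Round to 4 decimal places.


Plug X = 10 into Y = 0.33 + 1.37*X:
Y = 0.33 + 13.7000 = 14.0300.

14.0300


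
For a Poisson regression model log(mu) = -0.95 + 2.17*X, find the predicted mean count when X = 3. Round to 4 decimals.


Linear predictor: eta = -0.95 + (2.17)(3) = 5.5600.
Expected count: mu = exp(5.5600) = 259.8228.

259.8228


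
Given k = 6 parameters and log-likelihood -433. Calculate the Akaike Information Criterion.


AIC = 2*6 - 2*(-433).
= 12 + 866 = 878.

878


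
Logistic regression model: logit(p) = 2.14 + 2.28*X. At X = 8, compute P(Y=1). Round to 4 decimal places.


Compute z = 2.14 + (2.28)(8) = 20.3800.
exp(-z) = 0.0000.
P = 1/(1 + 0.0000) = 1.0000.

1.0000


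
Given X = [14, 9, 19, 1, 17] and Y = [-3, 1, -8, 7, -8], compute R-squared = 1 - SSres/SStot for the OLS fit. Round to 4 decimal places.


After computing the OLS fit (b0=8.3000, b1=-0.8750):
SSres = 3.5500, SStot = 162.8000.
R^2 = 1 - 3.5500/162.8000 = 0.9782.

0.9782


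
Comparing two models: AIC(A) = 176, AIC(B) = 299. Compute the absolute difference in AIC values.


|AIC_A - AIC_B| = |176 - 299| = 123.
Model A is preferred (lower AIC).

123


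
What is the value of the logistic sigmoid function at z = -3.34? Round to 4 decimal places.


First, exp(3.3400) = 28.2191.
Then sigma(z) = 1/(1 + 28.2191) = 0.0342.

0.0342


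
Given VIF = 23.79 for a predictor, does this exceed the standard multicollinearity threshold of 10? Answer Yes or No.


Compare VIF = 23.79 to the threshold of 10.
23.79 >= 10, so the answer is Yes.

Yes


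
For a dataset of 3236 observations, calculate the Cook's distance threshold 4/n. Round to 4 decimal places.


Using the rule of thumb:
Threshold = 4 / 3236 = 0.0012.

0.0012


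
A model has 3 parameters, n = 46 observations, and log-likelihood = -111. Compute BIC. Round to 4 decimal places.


Compute k*ln(n) = 3*ln(46) = 3*3.828641 = 11.485923.
Then -2*loglik = 222.
BIC = 11.485923 + 222 = 233.485923, which rounds to 233.4859.

233.4859


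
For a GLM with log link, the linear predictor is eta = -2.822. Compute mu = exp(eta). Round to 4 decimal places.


mu = exp(eta) = exp(-2.822).
= 0.0595.

0.0595


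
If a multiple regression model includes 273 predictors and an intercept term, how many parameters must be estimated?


Total coefficients = number of predictors + 1 (for the intercept).
= 273 + 1 = 274.

274


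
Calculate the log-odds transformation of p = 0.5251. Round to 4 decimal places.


The odds are p/(1-p) = 0.5251 / 0.4749 = 1.1057.
logit(p) = ln(1.1057) = 0.1005.

0.1005


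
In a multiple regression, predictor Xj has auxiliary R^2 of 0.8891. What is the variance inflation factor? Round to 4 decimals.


Denominator: 1 - 0.8891 = 0.1109.
VIF = 1 / 0.1109 = 9.0171.

9.0171


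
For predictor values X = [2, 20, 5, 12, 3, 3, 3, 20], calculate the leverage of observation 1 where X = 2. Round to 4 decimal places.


n = 8, xbar = 8.5000.
SXX = sum((xi - xbar)^2) = 422.0000.
h = 1/8 + (2 - 8.5000)^2 / 422.0000 = 0.2251.

0.2251


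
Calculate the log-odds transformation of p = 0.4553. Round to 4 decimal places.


The odds are p/(1-p) = 0.4553 / 0.5447 = 0.8359.
logit(p) = ln(0.8359) = -0.1793.

-0.1793


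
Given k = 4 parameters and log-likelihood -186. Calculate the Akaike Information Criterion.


AIC = 2*4 - 2*(-186).
= 8 + 372 = 380.

380


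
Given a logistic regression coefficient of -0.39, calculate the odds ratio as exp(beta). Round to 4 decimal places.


Odds ratio = exp(beta) = exp(-0.39).
= 0.6771.

0.6771


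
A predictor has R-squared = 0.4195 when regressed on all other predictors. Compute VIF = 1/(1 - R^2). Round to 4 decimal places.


VIF = 1 / (1 - 0.4195).
= 1 / 0.5805 = 1.7227.

1.7227


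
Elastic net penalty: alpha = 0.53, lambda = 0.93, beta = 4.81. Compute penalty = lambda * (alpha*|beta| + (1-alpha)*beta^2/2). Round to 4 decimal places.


Compute:
L1 = 0.53 * 4.81 = 2.5493.
L2 = 0.47 * 4.81^2 / 2 = 5.4370.
Penalty = 0.93 * (2.5493 + 5.4370) = 7.4272.

7.4272


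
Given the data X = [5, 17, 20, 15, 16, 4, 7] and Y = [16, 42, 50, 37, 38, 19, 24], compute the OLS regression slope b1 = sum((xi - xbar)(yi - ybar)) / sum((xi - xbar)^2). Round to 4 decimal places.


The sample means are xbar = 12.0000 and ybar = 32.2857.
Compute S_xx = 252.0000 and S_xy = 489.0000.
Slope b1 = S_xy / S_xx = 489.0000 / 252.0000 = 1.9405.

1.9405


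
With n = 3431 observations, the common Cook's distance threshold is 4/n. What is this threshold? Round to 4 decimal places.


Cook's distance cutoff = 4/n = 4/3431.
= 0.0012.

0.0012


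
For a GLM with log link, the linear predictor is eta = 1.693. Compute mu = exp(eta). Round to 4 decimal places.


Apply the inverse link:
mu = e^1.693 = 5.4358.

5.4358


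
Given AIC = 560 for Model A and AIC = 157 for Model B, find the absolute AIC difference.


Absolute difference = |560 - 157| = 403.
The model with lower AIC (B) is preferred.

403


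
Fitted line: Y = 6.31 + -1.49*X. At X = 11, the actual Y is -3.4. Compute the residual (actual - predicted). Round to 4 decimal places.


Compute yhat = 6.31 + (-1.49)(11) = -10.0800.
Residual = actual - predicted = -3.4 - -10.0800 = 6.6800.

6.6800


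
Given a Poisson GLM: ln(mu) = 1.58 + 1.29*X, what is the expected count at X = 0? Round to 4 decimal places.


eta = 1.58 + 1.29 * 0 = 1.5800.
mu = exp(1.5800) = 4.8550.

4.8550


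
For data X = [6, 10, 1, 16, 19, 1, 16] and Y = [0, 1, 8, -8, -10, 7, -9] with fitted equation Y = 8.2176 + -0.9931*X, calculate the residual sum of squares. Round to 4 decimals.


For each point, residual = actual - predicted.
Residuals: [-2.2590, 2.7134, 0.7755, -0.3280, 0.6513, -0.2245, -1.3280].
Sum of squared residuals = 15.4128.

15.4128


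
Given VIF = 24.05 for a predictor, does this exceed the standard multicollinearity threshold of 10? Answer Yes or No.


The threshold is 10.
VIF = 24.05 is >= 10.
Multicollinearity indication: Yes.

Yes


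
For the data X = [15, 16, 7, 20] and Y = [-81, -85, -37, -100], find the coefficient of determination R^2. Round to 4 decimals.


After computing the OLS fit (b0=-3.9831, b1=-4.9494):
SSres = 22.5225, SStot = 2202.7500.
R^2 = 1 - 22.5225/2202.7500 = 0.9898.

0.9898


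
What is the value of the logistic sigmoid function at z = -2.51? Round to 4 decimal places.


First, exp(2.5100) = 12.3049.
Then sigma(z) = 1/(1 + 12.3049) = 0.0752.

0.0752


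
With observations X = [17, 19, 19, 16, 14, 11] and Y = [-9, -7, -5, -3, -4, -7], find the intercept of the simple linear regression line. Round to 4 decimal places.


The slope is b1 = -0.0417.
Sample means are xbar = 16.0000 and ybar = -5.8333.
Intercept: b0 = -5.8333 - (-0.0417)(16.0000) = -5.1667.

-5.1667


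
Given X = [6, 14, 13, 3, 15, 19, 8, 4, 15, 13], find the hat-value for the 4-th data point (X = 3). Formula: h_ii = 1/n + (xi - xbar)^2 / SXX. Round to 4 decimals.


n = 10, xbar = 11.0000.
SXX = sum((xi - xbar)^2) = 260.0000.
h = 1/10 + (3 - 11.0000)^2 / 260.0000 = 0.3462.

0.3462


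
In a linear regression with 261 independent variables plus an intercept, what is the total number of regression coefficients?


Each predictor gets one coefficient, plus one intercept.
Total parameters = 261 + 1 = 262.

262


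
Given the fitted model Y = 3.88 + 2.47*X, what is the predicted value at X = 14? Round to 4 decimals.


Plug X = 14 into Y = 3.88 + 2.47*X:
Y = 3.88 + 34.5800 = 38.4600.

38.4600


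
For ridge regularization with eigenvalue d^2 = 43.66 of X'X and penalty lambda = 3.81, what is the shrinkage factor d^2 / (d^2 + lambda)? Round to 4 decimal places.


d^2 + lambda = 43.66 + 3.81 = 47.4700.
Shrinkage factor = 43.66/47.4700 = 0.9197.

0.9197


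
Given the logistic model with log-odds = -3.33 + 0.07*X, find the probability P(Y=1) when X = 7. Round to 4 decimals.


Compute z = -3.33 + (0.07)(7) = -2.8400.
exp(-z) = 17.1158.
P = 1/(1 + 17.1158) = 0.0552.

0.0552


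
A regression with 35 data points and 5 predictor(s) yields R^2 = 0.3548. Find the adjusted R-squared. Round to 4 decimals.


Using the formula:
(1 - 0.3548) = 0.6452.
Multiply by 34/29: 0.6452 * 34 = 21.9368, then 21.9368 / 29 = 0.7564.
Adj R^2 = 1 - 0.7564 = 0.2436.

0.2436


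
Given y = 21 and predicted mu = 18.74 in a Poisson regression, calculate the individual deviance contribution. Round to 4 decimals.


Compute y*ln(y/mu) = 21*ln(21/18.74) = 21*0.113862 = 2.391102.
y - mu = 2.26.
D = 2*(2.391102 - (2.26)) = 0.262204, which rounds to 0.2622.

0.2622


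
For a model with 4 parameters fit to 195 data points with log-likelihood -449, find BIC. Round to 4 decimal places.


k * ln(n) = 4 * ln(195) = 4 * 5.273000 = 21.092000.
-2 * loglik = -2 * (-449) = 898.
BIC = 21.092000 + 898 = 919.092000, which rounds to 919.0920.

919.0920


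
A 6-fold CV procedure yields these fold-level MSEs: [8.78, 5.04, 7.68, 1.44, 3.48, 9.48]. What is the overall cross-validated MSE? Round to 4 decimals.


Add all fold MSEs: 35.9000.
Divide by k = 6: 35.9000/6 = 5.9833.

5.9833


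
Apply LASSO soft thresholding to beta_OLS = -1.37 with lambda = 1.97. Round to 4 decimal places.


Check: |-1.37| = 1.37 vs lambda = 1.97.
Since |beta| <= lambda, the coefficient is set to 0.
Soft-thresholded coefficient = 0.0000.

0.0000


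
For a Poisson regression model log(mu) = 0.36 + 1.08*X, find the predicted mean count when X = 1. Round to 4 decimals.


eta = 0.36 + 1.08 * 1 = 1.4400.
mu = exp(1.4400) = 4.2207.

4.2207


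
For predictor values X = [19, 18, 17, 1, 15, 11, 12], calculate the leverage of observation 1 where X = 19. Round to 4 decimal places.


Compute xbar = 13.2857 with n = 7 observations.
SXX = 229.4286.
Leverage = 1/7 + (19 - 13.2857)^2/229.4286 = 0.2852.

0.2852


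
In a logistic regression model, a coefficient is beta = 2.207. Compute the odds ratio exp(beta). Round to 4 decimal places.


exp(2.207) = 9.0884.
So the odds ratio is 9.0884.

9.0884


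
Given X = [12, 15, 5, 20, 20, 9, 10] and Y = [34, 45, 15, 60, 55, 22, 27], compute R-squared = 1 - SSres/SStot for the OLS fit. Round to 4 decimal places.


After computing the OLS fit (b0=-1.8720, b1=2.9792):
SSres = 30.7738, SStot = 1734.8571.
R^2 = 1 - 30.7738/1734.8571 = 0.9823.

0.9823


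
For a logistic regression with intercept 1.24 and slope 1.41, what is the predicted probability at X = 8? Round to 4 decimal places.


Linear predictor: z = 1.24 + 1.41 * 8 = 12.5200.
P = 1/(1 + exp(-12.5200)) = 1/(1 + 0.0000) = 1.0000.

1.0000


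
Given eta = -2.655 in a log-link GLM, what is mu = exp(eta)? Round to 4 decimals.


The inverse log link gives:
mu = exp(-2.655) = 0.0703.

0.0703


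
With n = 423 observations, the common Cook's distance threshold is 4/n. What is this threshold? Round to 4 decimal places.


Using the rule of thumb:
Threshold = 4 / 423 = 0.0095.

0.0095


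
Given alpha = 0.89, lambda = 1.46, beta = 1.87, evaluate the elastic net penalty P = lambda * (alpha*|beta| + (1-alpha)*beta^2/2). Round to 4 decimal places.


Compute:
L1 = 0.89 * 1.87 = 1.6643.
L2 = 0.11 * 1.87^2 / 2 = 0.1923.
Penalty = 1.46 * (1.6643 + 0.1923) = 2.7107.

2.7107


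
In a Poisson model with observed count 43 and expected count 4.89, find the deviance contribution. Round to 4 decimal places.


First: ln(43/4.89) = 2.174008.
Then: 43 * 2.174008 = 93.482344.
y - mu = 43 - 4.89 = 38.11.
D = 2(93.482344 - 38.11) = 110.744688, which rounds to 110.7447.

110.7447
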